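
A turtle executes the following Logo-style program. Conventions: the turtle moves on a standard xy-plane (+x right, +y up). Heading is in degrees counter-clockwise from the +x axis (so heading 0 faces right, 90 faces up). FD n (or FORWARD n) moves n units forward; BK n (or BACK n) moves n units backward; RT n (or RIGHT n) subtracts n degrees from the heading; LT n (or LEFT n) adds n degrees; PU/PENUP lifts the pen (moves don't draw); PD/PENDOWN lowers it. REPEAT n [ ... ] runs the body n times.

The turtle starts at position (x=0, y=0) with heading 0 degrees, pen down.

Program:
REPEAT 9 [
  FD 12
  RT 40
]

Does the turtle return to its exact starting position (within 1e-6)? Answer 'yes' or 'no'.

Executing turtle program step by step:
Start: pos=(0,0), heading=0, pen down
REPEAT 9 [
  -- iteration 1/9 --
  FD 12: (0,0) -> (12,0) [heading=0, draw]
  RT 40: heading 0 -> 320
  -- iteration 2/9 --
  FD 12: (12,0) -> (21.193,-7.713) [heading=320, draw]
  RT 40: heading 320 -> 280
  -- iteration 3/9 --
  FD 12: (21.193,-7.713) -> (23.276,-19.531) [heading=280, draw]
  RT 40: heading 280 -> 240
  -- iteration 4/9 --
  FD 12: (23.276,-19.531) -> (17.276,-29.923) [heading=240, draw]
  RT 40: heading 240 -> 200
  -- iteration 5/9 --
  FD 12: (17.276,-29.923) -> (6,-34.028) [heading=200, draw]
  RT 40: heading 200 -> 160
  -- iteration 6/9 --
  FD 12: (6,-34.028) -> (-5.276,-29.923) [heading=160, draw]
  RT 40: heading 160 -> 120
  -- iteration 7/9 --
  FD 12: (-5.276,-29.923) -> (-11.276,-19.531) [heading=120, draw]
  RT 40: heading 120 -> 80
  -- iteration 8/9 --
  FD 12: (-11.276,-19.531) -> (-9.193,-7.713) [heading=80, draw]
  RT 40: heading 80 -> 40
  -- iteration 9/9 --
  FD 12: (-9.193,-7.713) -> (0,0) [heading=40, draw]
  RT 40: heading 40 -> 0
]
Final: pos=(0,0), heading=0, 9 segment(s) drawn

Start position: (0, 0)
Final position: (0, 0)
Distance = 0; < 1e-6 -> CLOSED

Answer: yes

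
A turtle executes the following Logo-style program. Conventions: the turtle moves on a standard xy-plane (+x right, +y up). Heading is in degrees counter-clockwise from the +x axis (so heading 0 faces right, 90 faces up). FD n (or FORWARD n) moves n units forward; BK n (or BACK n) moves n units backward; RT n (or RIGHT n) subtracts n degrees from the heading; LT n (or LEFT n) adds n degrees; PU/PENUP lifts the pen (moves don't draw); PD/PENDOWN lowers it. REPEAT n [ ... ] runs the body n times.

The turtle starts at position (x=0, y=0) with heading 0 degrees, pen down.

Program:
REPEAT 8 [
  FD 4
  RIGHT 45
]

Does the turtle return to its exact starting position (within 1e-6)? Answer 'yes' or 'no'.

Answer: yes

Derivation:
Executing turtle program step by step:
Start: pos=(0,0), heading=0, pen down
REPEAT 8 [
  -- iteration 1/8 --
  FD 4: (0,0) -> (4,0) [heading=0, draw]
  RT 45: heading 0 -> 315
  -- iteration 2/8 --
  FD 4: (4,0) -> (6.828,-2.828) [heading=315, draw]
  RT 45: heading 315 -> 270
  -- iteration 3/8 --
  FD 4: (6.828,-2.828) -> (6.828,-6.828) [heading=270, draw]
  RT 45: heading 270 -> 225
  -- iteration 4/8 --
  FD 4: (6.828,-6.828) -> (4,-9.657) [heading=225, draw]
  RT 45: heading 225 -> 180
  -- iteration 5/8 --
  FD 4: (4,-9.657) -> (0,-9.657) [heading=180, draw]
  RT 45: heading 180 -> 135
  -- iteration 6/8 --
  FD 4: (0,-9.657) -> (-2.828,-6.828) [heading=135, draw]
  RT 45: heading 135 -> 90
  -- iteration 7/8 --
  FD 4: (-2.828,-6.828) -> (-2.828,-2.828) [heading=90, draw]
  RT 45: heading 90 -> 45
  -- iteration 8/8 --
  FD 4: (-2.828,-2.828) -> (0,0) [heading=45, draw]
  RT 45: heading 45 -> 0
]
Final: pos=(0,0), heading=0, 8 segment(s) drawn

Start position: (0, 0)
Final position: (0, 0)
Distance = 0; < 1e-6 -> CLOSED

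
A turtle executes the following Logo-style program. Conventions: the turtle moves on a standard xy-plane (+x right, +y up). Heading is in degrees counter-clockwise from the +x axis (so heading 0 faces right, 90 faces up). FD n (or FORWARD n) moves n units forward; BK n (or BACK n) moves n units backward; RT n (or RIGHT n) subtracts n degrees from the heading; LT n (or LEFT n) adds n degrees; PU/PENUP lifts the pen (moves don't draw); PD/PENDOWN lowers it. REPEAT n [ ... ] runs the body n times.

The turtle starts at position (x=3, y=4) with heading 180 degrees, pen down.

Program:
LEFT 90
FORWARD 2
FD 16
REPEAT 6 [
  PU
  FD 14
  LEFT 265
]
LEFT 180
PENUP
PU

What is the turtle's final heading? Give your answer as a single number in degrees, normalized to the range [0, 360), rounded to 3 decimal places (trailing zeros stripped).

Answer: 240

Derivation:
Executing turtle program step by step:
Start: pos=(3,4), heading=180, pen down
LT 90: heading 180 -> 270
FD 2: (3,4) -> (3,2) [heading=270, draw]
FD 16: (3,2) -> (3,-14) [heading=270, draw]
REPEAT 6 [
  -- iteration 1/6 --
  PU: pen up
  FD 14: (3,-14) -> (3,-28) [heading=270, move]
  LT 265: heading 270 -> 175
  -- iteration 2/6 --
  PU: pen up
  FD 14: (3,-28) -> (-10.947,-26.78) [heading=175, move]
  LT 265: heading 175 -> 80
  -- iteration 3/6 --
  PU: pen up
  FD 14: (-10.947,-26.78) -> (-8.516,-12.993) [heading=80, move]
  LT 265: heading 80 -> 345
  -- iteration 4/6 --
  PU: pen up
  FD 14: (-8.516,-12.993) -> (5.007,-16.616) [heading=345, move]
  LT 265: heading 345 -> 250
  -- iteration 5/6 --
  PU: pen up
  FD 14: (5.007,-16.616) -> (0.219,-29.772) [heading=250, move]
  LT 265: heading 250 -> 155
  -- iteration 6/6 --
  PU: pen up
  FD 14: (0.219,-29.772) -> (-12.469,-23.855) [heading=155, move]
  LT 265: heading 155 -> 60
]
LT 180: heading 60 -> 240
PU: pen up
PU: pen up
Final: pos=(-12.469,-23.855), heading=240, 2 segment(s) drawn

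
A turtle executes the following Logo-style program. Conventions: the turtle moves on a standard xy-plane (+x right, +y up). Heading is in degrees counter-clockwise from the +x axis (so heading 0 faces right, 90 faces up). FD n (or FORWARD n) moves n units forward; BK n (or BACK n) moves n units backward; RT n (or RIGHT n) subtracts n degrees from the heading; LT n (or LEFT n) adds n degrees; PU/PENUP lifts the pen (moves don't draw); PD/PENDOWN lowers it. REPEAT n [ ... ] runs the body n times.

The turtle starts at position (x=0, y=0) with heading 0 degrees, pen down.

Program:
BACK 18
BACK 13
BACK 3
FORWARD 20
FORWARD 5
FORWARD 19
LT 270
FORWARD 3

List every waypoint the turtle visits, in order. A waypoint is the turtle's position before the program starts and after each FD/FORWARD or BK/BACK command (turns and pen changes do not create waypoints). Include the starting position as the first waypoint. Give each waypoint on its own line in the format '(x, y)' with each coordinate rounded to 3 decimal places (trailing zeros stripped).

Answer: (0, 0)
(-18, 0)
(-31, 0)
(-34, 0)
(-14, 0)
(-9, 0)
(10, 0)
(10, -3)

Derivation:
Executing turtle program step by step:
Start: pos=(0,0), heading=0, pen down
BK 18: (0,0) -> (-18,0) [heading=0, draw]
BK 13: (-18,0) -> (-31,0) [heading=0, draw]
BK 3: (-31,0) -> (-34,0) [heading=0, draw]
FD 20: (-34,0) -> (-14,0) [heading=0, draw]
FD 5: (-14,0) -> (-9,0) [heading=0, draw]
FD 19: (-9,0) -> (10,0) [heading=0, draw]
LT 270: heading 0 -> 270
FD 3: (10,0) -> (10,-3) [heading=270, draw]
Final: pos=(10,-3), heading=270, 7 segment(s) drawn
Waypoints (8 total):
(0, 0)
(-18, 0)
(-31, 0)
(-34, 0)
(-14, 0)
(-9, 0)
(10, 0)
(10, -3)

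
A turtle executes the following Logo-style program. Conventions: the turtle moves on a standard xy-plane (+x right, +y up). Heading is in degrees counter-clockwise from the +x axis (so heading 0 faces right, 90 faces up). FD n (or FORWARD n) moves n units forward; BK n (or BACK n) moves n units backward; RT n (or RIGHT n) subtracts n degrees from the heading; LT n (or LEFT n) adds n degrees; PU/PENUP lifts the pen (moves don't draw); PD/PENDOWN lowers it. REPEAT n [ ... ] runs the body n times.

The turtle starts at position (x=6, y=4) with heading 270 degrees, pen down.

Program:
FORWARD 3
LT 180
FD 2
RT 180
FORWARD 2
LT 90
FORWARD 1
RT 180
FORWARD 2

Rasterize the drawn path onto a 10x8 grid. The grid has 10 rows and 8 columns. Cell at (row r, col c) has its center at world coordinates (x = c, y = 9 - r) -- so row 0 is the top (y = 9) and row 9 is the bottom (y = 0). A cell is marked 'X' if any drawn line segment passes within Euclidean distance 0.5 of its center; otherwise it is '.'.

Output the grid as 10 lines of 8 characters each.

Segment 0: (6,4) -> (6,1)
Segment 1: (6,1) -> (6,3)
Segment 2: (6,3) -> (6,1)
Segment 3: (6,1) -> (7,1)
Segment 4: (7,1) -> (5,1)

Answer: ........
........
........
........
........
......X.
......X.
......X.
.....XXX
........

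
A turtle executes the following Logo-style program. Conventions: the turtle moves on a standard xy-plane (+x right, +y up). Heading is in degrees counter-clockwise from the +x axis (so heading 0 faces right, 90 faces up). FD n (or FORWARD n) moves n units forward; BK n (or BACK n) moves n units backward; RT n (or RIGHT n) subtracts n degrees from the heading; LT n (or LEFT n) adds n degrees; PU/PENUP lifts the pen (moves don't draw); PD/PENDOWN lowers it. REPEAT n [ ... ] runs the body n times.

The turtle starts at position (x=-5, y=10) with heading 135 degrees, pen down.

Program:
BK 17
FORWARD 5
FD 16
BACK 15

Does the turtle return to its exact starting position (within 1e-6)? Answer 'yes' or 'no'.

Executing turtle program step by step:
Start: pos=(-5,10), heading=135, pen down
BK 17: (-5,10) -> (7.021,-2.021) [heading=135, draw]
FD 5: (7.021,-2.021) -> (3.485,1.515) [heading=135, draw]
FD 16: (3.485,1.515) -> (-7.828,12.828) [heading=135, draw]
BK 15: (-7.828,12.828) -> (2.778,2.222) [heading=135, draw]
Final: pos=(2.778,2.222), heading=135, 4 segment(s) drawn

Start position: (-5, 10)
Final position: (2.778, 2.222)
Distance = 11; >= 1e-6 -> NOT closed

Answer: no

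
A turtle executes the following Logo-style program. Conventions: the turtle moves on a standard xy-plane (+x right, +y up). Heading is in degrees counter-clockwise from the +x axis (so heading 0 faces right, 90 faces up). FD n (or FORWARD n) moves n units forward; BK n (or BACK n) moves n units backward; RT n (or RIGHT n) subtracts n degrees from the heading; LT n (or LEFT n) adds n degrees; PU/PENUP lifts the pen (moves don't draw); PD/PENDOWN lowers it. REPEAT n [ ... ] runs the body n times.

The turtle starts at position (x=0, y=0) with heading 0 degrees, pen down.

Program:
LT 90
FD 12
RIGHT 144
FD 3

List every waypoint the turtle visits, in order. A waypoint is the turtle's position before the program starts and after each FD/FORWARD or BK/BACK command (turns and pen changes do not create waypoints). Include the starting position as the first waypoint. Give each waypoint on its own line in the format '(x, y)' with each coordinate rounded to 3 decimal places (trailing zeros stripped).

Answer: (0, 0)
(0, 12)
(1.763, 9.573)

Derivation:
Executing turtle program step by step:
Start: pos=(0,0), heading=0, pen down
LT 90: heading 0 -> 90
FD 12: (0,0) -> (0,12) [heading=90, draw]
RT 144: heading 90 -> 306
FD 3: (0,12) -> (1.763,9.573) [heading=306, draw]
Final: pos=(1.763,9.573), heading=306, 2 segment(s) drawn
Waypoints (3 total):
(0, 0)
(0, 12)
(1.763, 9.573)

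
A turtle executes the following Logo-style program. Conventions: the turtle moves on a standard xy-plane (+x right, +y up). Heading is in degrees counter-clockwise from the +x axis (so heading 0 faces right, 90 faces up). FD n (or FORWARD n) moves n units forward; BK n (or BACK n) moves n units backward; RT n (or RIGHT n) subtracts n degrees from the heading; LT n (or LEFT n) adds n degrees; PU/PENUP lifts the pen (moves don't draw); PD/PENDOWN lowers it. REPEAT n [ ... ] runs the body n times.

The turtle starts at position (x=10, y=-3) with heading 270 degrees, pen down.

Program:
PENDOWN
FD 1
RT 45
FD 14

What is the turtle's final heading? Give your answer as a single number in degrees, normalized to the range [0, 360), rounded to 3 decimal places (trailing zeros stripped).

Executing turtle program step by step:
Start: pos=(10,-3), heading=270, pen down
PD: pen down
FD 1: (10,-3) -> (10,-4) [heading=270, draw]
RT 45: heading 270 -> 225
FD 14: (10,-4) -> (0.101,-13.899) [heading=225, draw]
Final: pos=(0.101,-13.899), heading=225, 2 segment(s) drawn

Answer: 225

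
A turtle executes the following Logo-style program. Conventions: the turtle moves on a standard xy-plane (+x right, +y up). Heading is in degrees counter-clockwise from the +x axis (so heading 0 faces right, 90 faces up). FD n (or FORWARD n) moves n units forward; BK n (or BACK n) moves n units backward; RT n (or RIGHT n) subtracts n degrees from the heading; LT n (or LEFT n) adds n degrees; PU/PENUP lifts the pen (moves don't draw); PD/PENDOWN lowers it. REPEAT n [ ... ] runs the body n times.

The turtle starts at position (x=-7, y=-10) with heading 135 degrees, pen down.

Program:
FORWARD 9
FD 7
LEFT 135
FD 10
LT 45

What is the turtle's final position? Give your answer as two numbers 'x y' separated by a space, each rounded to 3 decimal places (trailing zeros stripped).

Executing turtle program step by step:
Start: pos=(-7,-10), heading=135, pen down
FD 9: (-7,-10) -> (-13.364,-3.636) [heading=135, draw]
FD 7: (-13.364,-3.636) -> (-18.314,1.314) [heading=135, draw]
LT 135: heading 135 -> 270
FD 10: (-18.314,1.314) -> (-18.314,-8.686) [heading=270, draw]
LT 45: heading 270 -> 315
Final: pos=(-18.314,-8.686), heading=315, 3 segment(s) drawn

Answer: -18.314 -8.686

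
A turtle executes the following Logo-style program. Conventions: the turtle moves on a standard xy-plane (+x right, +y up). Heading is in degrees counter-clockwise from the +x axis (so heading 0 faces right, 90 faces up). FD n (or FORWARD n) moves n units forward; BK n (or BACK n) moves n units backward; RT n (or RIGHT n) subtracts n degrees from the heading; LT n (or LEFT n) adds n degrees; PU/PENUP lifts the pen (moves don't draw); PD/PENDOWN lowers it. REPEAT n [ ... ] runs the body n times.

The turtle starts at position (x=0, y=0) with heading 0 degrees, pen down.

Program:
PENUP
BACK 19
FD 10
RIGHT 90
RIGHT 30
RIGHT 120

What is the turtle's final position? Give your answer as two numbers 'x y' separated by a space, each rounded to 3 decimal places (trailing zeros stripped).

Answer: -9 0

Derivation:
Executing turtle program step by step:
Start: pos=(0,0), heading=0, pen down
PU: pen up
BK 19: (0,0) -> (-19,0) [heading=0, move]
FD 10: (-19,0) -> (-9,0) [heading=0, move]
RT 90: heading 0 -> 270
RT 30: heading 270 -> 240
RT 120: heading 240 -> 120
Final: pos=(-9,0), heading=120, 0 segment(s) drawn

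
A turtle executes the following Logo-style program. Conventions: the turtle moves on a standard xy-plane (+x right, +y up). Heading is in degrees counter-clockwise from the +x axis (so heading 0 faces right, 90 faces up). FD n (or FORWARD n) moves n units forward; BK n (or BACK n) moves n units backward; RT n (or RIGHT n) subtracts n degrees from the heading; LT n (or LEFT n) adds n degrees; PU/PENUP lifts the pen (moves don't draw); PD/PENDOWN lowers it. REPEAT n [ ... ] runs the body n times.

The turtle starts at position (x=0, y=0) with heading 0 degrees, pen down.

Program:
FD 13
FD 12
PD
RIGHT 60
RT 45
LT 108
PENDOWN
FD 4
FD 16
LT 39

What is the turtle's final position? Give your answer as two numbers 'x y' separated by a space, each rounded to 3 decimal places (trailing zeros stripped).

Executing turtle program step by step:
Start: pos=(0,0), heading=0, pen down
FD 13: (0,0) -> (13,0) [heading=0, draw]
FD 12: (13,0) -> (25,0) [heading=0, draw]
PD: pen down
RT 60: heading 0 -> 300
RT 45: heading 300 -> 255
LT 108: heading 255 -> 3
PD: pen down
FD 4: (25,0) -> (28.995,0.209) [heading=3, draw]
FD 16: (28.995,0.209) -> (44.973,1.047) [heading=3, draw]
LT 39: heading 3 -> 42
Final: pos=(44.973,1.047), heading=42, 4 segment(s) drawn

Answer: 44.973 1.047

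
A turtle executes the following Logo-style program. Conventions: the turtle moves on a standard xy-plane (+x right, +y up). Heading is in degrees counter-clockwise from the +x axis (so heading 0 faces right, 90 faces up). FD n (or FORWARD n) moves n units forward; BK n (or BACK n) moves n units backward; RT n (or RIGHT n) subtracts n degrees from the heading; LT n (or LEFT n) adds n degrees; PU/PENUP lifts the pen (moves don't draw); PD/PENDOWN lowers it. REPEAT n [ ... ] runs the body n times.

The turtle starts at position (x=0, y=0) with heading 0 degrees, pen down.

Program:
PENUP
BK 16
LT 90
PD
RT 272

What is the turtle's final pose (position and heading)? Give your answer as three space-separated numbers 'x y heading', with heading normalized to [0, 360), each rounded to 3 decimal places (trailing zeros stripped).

Executing turtle program step by step:
Start: pos=(0,0), heading=0, pen down
PU: pen up
BK 16: (0,0) -> (-16,0) [heading=0, move]
LT 90: heading 0 -> 90
PD: pen down
RT 272: heading 90 -> 178
Final: pos=(-16,0), heading=178, 0 segment(s) drawn

Answer: -16 0 178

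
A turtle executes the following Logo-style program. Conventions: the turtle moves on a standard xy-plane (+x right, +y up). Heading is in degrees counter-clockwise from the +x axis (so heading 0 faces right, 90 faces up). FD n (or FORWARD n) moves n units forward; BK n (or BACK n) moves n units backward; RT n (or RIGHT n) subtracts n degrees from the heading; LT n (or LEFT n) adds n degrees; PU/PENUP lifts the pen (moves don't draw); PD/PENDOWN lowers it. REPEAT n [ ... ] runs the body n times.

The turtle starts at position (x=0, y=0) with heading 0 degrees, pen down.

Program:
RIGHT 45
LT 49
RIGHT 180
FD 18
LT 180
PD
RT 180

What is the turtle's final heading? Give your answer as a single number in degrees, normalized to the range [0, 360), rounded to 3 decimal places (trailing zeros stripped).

Executing turtle program step by step:
Start: pos=(0,0), heading=0, pen down
RT 45: heading 0 -> 315
LT 49: heading 315 -> 4
RT 180: heading 4 -> 184
FD 18: (0,0) -> (-17.956,-1.256) [heading=184, draw]
LT 180: heading 184 -> 4
PD: pen down
RT 180: heading 4 -> 184
Final: pos=(-17.956,-1.256), heading=184, 1 segment(s) drawn

Answer: 184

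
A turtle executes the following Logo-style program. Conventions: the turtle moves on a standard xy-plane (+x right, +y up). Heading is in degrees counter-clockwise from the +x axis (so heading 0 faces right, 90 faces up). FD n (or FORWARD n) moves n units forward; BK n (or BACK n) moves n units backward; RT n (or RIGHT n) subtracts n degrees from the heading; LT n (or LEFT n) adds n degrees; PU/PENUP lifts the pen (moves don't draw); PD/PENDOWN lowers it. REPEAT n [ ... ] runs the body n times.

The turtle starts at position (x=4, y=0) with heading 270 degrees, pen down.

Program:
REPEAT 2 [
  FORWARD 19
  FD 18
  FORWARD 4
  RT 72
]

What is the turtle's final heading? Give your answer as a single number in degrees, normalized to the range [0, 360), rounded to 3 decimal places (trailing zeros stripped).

Executing turtle program step by step:
Start: pos=(4,0), heading=270, pen down
REPEAT 2 [
  -- iteration 1/2 --
  FD 19: (4,0) -> (4,-19) [heading=270, draw]
  FD 18: (4,-19) -> (4,-37) [heading=270, draw]
  FD 4: (4,-37) -> (4,-41) [heading=270, draw]
  RT 72: heading 270 -> 198
  -- iteration 2/2 --
  FD 19: (4,-41) -> (-14.07,-46.871) [heading=198, draw]
  FD 18: (-14.07,-46.871) -> (-31.189,-52.434) [heading=198, draw]
  FD 4: (-31.189,-52.434) -> (-34.993,-53.67) [heading=198, draw]
  RT 72: heading 198 -> 126
]
Final: pos=(-34.993,-53.67), heading=126, 6 segment(s) drawn

Answer: 126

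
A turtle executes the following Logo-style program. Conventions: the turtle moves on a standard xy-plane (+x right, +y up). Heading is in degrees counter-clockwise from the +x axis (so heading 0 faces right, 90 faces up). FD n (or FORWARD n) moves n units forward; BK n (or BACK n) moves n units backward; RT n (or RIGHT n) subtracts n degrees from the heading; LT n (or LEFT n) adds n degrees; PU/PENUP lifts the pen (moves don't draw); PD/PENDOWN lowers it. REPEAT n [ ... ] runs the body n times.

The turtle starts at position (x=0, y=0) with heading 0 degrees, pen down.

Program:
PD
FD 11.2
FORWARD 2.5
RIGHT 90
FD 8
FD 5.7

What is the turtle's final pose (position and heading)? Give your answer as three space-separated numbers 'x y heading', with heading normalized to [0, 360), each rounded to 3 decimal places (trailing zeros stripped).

Answer: 13.7 -13.7 270

Derivation:
Executing turtle program step by step:
Start: pos=(0,0), heading=0, pen down
PD: pen down
FD 11.2: (0,0) -> (11.2,0) [heading=0, draw]
FD 2.5: (11.2,0) -> (13.7,0) [heading=0, draw]
RT 90: heading 0 -> 270
FD 8: (13.7,0) -> (13.7,-8) [heading=270, draw]
FD 5.7: (13.7,-8) -> (13.7,-13.7) [heading=270, draw]
Final: pos=(13.7,-13.7), heading=270, 4 segment(s) drawn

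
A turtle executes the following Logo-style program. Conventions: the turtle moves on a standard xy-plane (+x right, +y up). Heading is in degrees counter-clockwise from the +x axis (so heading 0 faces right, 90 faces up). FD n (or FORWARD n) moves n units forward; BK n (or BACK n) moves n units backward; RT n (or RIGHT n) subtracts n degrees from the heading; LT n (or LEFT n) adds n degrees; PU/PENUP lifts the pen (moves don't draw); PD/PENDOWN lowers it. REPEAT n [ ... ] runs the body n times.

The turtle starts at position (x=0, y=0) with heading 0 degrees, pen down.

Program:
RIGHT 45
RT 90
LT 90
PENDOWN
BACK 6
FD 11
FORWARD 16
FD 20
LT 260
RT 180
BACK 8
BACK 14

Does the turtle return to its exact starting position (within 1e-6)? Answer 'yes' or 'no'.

Answer: no

Derivation:
Executing turtle program step by step:
Start: pos=(0,0), heading=0, pen down
RT 45: heading 0 -> 315
RT 90: heading 315 -> 225
LT 90: heading 225 -> 315
PD: pen down
BK 6: (0,0) -> (-4.243,4.243) [heading=315, draw]
FD 11: (-4.243,4.243) -> (3.536,-3.536) [heading=315, draw]
FD 16: (3.536,-3.536) -> (14.849,-14.849) [heading=315, draw]
FD 20: (14.849,-14.849) -> (28.991,-28.991) [heading=315, draw]
LT 260: heading 315 -> 215
RT 180: heading 215 -> 35
BK 8: (28.991,-28.991) -> (22.438,-33.58) [heading=35, draw]
BK 14: (22.438,-33.58) -> (10.97,-41.61) [heading=35, draw]
Final: pos=(10.97,-41.61), heading=35, 6 segment(s) drawn

Start position: (0, 0)
Final position: (10.97, -41.61)
Distance = 43.032; >= 1e-6 -> NOT closed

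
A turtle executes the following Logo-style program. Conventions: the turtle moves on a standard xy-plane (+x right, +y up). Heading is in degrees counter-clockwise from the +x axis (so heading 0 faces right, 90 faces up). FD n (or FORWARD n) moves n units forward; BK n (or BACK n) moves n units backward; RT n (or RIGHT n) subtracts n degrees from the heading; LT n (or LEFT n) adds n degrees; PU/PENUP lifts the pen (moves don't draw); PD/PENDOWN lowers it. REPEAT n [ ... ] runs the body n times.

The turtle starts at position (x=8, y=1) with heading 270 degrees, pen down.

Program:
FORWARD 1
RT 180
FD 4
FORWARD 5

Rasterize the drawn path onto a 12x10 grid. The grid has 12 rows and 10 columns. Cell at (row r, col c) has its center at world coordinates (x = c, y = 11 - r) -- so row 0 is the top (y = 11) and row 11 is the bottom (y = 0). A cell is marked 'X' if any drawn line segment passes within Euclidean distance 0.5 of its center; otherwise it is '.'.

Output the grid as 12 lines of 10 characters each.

Answer: ..........
..........
........X.
........X.
........X.
........X.
........X.
........X.
........X.
........X.
........X.
........X.

Derivation:
Segment 0: (8,1) -> (8,0)
Segment 1: (8,0) -> (8,4)
Segment 2: (8,4) -> (8,9)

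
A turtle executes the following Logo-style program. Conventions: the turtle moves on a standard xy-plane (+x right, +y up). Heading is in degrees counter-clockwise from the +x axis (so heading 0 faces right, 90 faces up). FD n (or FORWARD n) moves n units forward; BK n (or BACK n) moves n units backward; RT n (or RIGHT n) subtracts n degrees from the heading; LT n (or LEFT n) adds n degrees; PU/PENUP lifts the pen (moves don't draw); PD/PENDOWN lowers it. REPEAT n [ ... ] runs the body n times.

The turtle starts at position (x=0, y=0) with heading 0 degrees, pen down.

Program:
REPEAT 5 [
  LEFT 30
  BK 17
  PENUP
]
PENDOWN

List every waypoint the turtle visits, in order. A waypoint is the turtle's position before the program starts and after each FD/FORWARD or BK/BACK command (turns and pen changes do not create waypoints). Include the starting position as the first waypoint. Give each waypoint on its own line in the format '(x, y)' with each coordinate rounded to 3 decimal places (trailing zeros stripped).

Executing turtle program step by step:
Start: pos=(0,0), heading=0, pen down
REPEAT 5 [
  -- iteration 1/5 --
  LT 30: heading 0 -> 30
  BK 17: (0,0) -> (-14.722,-8.5) [heading=30, draw]
  PU: pen up
  -- iteration 2/5 --
  LT 30: heading 30 -> 60
  BK 17: (-14.722,-8.5) -> (-23.222,-23.222) [heading=60, move]
  PU: pen up
  -- iteration 3/5 --
  LT 30: heading 60 -> 90
  BK 17: (-23.222,-23.222) -> (-23.222,-40.222) [heading=90, move]
  PU: pen up
  -- iteration 4/5 --
  LT 30: heading 90 -> 120
  BK 17: (-23.222,-40.222) -> (-14.722,-54.945) [heading=120, move]
  PU: pen up
  -- iteration 5/5 --
  LT 30: heading 120 -> 150
  BK 17: (-14.722,-54.945) -> (0,-63.445) [heading=150, move]
  PU: pen up
]
PD: pen down
Final: pos=(0,-63.445), heading=150, 1 segment(s) drawn
Waypoints (6 total):
(0, 0)
(-14.722, -8.5)
(-23.222, -23.222)
(-23.222, -40.222)
(-14.722, -54.945)
(0, -63.445)

Answer: (0, 0)
(-14.722, -8.5)
(-23.222, -23.222)
(-23.222, -40.222)
(-14.722, -54.945)
(0, -63.445)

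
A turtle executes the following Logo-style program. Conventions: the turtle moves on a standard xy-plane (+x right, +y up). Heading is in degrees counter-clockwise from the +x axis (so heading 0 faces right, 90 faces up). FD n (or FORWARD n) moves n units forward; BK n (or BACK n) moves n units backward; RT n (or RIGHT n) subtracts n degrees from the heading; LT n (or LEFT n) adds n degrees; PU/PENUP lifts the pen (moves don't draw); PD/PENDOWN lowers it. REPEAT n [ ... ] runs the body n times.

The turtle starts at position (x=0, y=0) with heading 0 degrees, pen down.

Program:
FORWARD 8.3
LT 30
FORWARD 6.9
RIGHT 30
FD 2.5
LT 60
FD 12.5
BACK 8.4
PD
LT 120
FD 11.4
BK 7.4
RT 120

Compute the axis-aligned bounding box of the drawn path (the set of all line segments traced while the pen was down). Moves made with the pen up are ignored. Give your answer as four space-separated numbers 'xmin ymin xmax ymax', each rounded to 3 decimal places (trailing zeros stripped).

Executing turtle program step by step:
Start: pos=(0,0), heading=0, pen down
FD 8.3: (0,0) -> (8.3,0) [heading=0, draw]
LT 30: heading 0 -> 30
FD 6.9: (8.3,0) -> (14.276,3.45) [heading=30, draw]
RT 30: heading 30 -> 0
FD 2.5: (14.276,3.45) -> (16.776,3.45) [heading=0, draw]
LT 60: heading 0 -> 60
FD 12.5: (16.776,3.45) -> (23.026,14.275) [heading=60, draw]
BK 8.4: (23.026,14.275) -> (18.826,7.001) [heading=60, draw]
PD: pen down
LT 120: heading 60 -> 180
FD 11.4: (18.826,7.001) -> (7.426,7.001) [heading=180, draw]
BK 7.4: (7.426,7.001) -> (14.826,7.001) [heading=180, draw]
RT 120: heading 180 -> 60
Final: pos=(14.826,7.001), heading=60, 7 segment(s) drawn

Segment endpoints: x in {0, 7.426, 8.3, 14.276, 14.826, 16.776, 18.826, 23.026}, y in {0, 3.45, 7.001, 7.001, 7.001, 14.275}
xmin=0, ymin=0, xmax=23.026, ymax=14.275

Answer: 0 0 23.026 14.275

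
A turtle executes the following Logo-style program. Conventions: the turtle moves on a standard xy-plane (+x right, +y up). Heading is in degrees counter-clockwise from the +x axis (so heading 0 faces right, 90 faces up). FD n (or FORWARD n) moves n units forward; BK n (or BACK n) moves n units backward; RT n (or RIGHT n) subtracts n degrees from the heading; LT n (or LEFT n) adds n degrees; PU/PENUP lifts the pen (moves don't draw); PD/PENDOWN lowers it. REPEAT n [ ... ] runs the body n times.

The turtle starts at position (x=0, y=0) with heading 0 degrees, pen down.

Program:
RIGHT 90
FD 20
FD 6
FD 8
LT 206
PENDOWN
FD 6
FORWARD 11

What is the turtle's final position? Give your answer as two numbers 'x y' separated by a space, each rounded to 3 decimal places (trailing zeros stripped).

Answer: -7.452 -18.721

Derivation:
Executing turtle program step by step:
Start: pos=(0,0), heading=0, pen down
RT 90: heading 0 -> 270
FD 20: (0,0) -> (0,-20) [heading=270, draw]
FD 6: (0,-20) -> (0,-26) [heading=270, draw]
FD 8: (0,-26) -> (0,-34) [heading=270, draw]
LT 206: heading 270 -> 116
PD: pen down
FD 6: (0,-34) -> (-2.63,-28.607) [heading=116, draw]
FD 11: (-2.63,-28.607) -> (-7.452,-18.721) [heading=116, draw]
Final: pos=(-7.452,-18.721), heading=116, 5 segment(s) drawn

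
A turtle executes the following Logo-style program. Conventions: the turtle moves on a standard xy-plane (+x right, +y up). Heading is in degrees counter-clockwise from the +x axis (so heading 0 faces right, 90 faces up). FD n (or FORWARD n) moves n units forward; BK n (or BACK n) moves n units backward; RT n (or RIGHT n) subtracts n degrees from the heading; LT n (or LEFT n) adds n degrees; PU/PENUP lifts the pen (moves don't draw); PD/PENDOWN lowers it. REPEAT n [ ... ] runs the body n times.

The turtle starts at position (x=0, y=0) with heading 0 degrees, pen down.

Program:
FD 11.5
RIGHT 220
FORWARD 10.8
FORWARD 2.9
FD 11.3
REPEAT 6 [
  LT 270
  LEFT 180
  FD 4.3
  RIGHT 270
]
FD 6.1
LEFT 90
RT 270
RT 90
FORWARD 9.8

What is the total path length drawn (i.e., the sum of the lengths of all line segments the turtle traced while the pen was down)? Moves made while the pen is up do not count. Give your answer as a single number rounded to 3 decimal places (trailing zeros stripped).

Answer: 78.2

Derivation:
Executing turtle program step by step:
Start: pos=(0,0), heading=0, pen down
FD 11.5: (0,0) -> (11.5,0) [heading=0, draw]
RT 220: heading 0 -> 140
FD 10.8: (11.5,0) -> (3.227,6.942) [heading=140, draw]
FD 2.9: (3.227,6.942) -> (1.005,8.806) [heading=140, draw]
FD 11.3: (1.005,8.806) -> (-7.651,16.07) [heading=140, draw]
REPEAT 6 [
  -- iteration 1/6 --
  LT 270: heading 140 -> 50
  LT 180: heading 50 -> 230
  FD 4.3: (-7.651,16.07) -> (-10.415,12.776) [heading=230, draw]
  RT 270: heading 230 -> 320
  -- iteration 2/6 --
  LT 270: heading 320 -> 230
  LT 180: heading 230 -> 50
  FD 4.3: (-10.415,12.776) -> (-7.651,16.07) [heading=50, draw]
  RT 270: heading 50 -> 140
  -- iteration 3/6 --
  LT 270: heading 140 -> 50
  LT 180: heading 50 -> 230
  FD 4.3: (-7.651,16.07) -> (-10.415,12.776) [heading=230, draw]
  RT 270: heading 230 -> 320
  -- iteration 4/6 --
  LT 270: heading 320 -> 230
  LT 180: heading 230 -> 50
  FD 4.3: (-10.415,12.776) -> (-7.651,16.07) [heading=50, draw]
  RT 270: heading 50 -> 140
  -- iteration 5/6 --
  LT 270: heading 140 -> 50
  LT 180: heading 50 -> 230
  FD 4.3: (-7.651,16.07) -> (-10.415,12.776) [heading=230, draw]
  RT 270: heading 230 -> 320
  -- iteration 6/6 --
  LT 270: heading 320 -> 230
  LT 180: heading 230 -> 50
  FD 4.3: (-10.415,12.776) -> (-7.651,16.07) [heading=50, draw]
  RT 270: heading 50 -> 140
]
FD 6.1: (-7.651,16.07) -> (-12.324,19.991) [heading=140, draw]
LT 90: heading 140 -> 230
RT 270: heading 230 -> 320
RT 90: heading 320 -> 230
FD 9.8: (-12.324,19.991) -> (-18.623,12.483) [heading=230, draw]
Final: pos=(-18.623,12.483), heading=230, 12 segment(s) drawn

Segment lengths:
  seg 1: (0,0) -> (11.5,0), length = 11.5
  seg 2: (11.5,0) -> (3.227,6.942), length = 10.8
  seg 3: (3.227,6.942) -> (1.005,8.806), length = 2.9
  seg 4: (1.005,8.806) -> (-7.651,16.07), length = 11.3
  seg 5: (-7.651,16.07) -> (-10.415,12.776), length = 4.3
  seg 6: (-10.415,12.776) -> (-7.651,16.07), length = 4.3
  seg 7: (-7.651,16.07) -> (-10.415,12.776), length = 4.3
  seg 8: (-10.415,12.776) -> (-7.651,16.07), length = 4.3
  seg 9: (-7.651,16.07) -> (-10.415,12.776), length = 4.3
  seg 10: (-10.415,12.776) -> (-7.651,16.07), length = 4.3
  seg 11: (-7.651,16.07) -> (-12.324,19.991), length = 6.1
  seg 12: (-12.324,19.991) -> (-18.623,12.483), length = 9.8
Total = 78.2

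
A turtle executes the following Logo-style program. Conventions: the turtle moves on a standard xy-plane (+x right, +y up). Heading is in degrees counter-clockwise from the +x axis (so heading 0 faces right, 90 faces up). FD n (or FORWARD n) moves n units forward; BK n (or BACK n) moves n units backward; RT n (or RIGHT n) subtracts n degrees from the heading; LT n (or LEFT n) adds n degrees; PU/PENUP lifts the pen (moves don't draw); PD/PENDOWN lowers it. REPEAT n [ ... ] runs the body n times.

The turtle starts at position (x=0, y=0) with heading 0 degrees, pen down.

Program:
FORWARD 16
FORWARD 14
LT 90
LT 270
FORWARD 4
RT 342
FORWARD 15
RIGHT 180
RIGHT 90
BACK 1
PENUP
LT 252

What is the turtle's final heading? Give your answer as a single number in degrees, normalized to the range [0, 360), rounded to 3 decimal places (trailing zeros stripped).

Executing turtle program step by step:
Start: pos=(0,0), heading=0, pen down
FD 16: (0,0) -> (16,0) [heading=0, draw]
FD 14: (16,0) -> (30,0) [heading=0, draw]
LT 90: heading 0 -> 90
LT 270: heading 90 -> 0
FD 4: (30,0) -> (34,0) [heading=0, draw]
RT 342: heading 0 -> 18
FD 15: (34,0) -> (48.266,4.635) [heading=18, draw]
RT 180: heading 18 -> 198
RT 90: heading 198 -> 108
BK 1: (48.266,4.635) -> (48.575,3.684) [heading=108, draw]
PU: pen up
LT 252: heading 108 -> 0
Final: pos=(48.575,3.684), heading=0, 5 segment(s) drawn

Answer: 0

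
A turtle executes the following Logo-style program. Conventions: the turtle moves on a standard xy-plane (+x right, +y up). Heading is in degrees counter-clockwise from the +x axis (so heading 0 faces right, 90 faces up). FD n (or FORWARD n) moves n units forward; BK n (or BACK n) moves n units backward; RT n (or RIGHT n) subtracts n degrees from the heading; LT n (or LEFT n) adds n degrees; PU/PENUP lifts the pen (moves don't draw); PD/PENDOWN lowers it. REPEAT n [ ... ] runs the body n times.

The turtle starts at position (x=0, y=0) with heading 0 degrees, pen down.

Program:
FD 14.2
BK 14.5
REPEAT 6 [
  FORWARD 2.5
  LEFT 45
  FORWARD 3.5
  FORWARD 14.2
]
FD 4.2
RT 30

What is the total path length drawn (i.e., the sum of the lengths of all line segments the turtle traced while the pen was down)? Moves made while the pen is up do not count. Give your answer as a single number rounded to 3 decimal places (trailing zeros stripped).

Answer: 154.1

Derivation:
Executing turtle program step by step:
Start: pos=(0,0), heading=0, pen down
FD 14.2: (0,0) -> (14.2,0) [heading=0, draw]
BK 14.5: (14.2,0) -> (-0.3,0) [heading=0, draw]
REPEAT 6 [
  -- iteration 1/6 --
  FD 2.5: (-0.3,0) -> (2.2,0) [heading=0, draw]
  LT 45: heading 0 -> 45
  FD 3.5: (2.2,0) -> (4.675,2.475) [heading=45, draw]
  FD 14.2: (4.675,2.475) -> (14.716,12.516) [heading=45, draw]
  -- iteration 2/6 --
  FD 2.5: (14.716,12.516) -> (16.484,14.284) [heading=45, draw]
  LT 45: heading 45 -> 90
  FD 3.5: (16.484,14.284) -> (16.484,17.784) [heading=90, draw]
  FD 14.2: (16.484,17.784) -> (16.484,31.984) [heading=90, draw]
  -- iteration 3/6 --
  FD 2.5: (16.484,31.984) -> (16.484,34.484) [heading=90, draw]
  LT 45: heading 90 -> 135
  FD 3.5: (16.484,34.484) -> (14.009,36.958) [heading=135, draw]
  FD 14.2: (14.009,36.958) -> (3.968,46.999) [heading=135, draw]
  -- iteration 4/6 --
  FD 2.5: (3.968,46.999) -> (2.2,48.767) [heading=135, draw]
  LT 45: heading 135 -> 180
  FD 3.5: (2.2,48.767) -> (-1.3,48.767) [heading=180, draw]
  FD 14.2: (-1.3,48.767) -> (-15.5,48.767) [heading=180, draw]
  -- iteration 5/6 --
  FD 2.5: (-15.5,48.767) -> (-18,48.767) [heading=180, draw]
  LT 45: heading 180 -> 225
  FD 3.5: (-18,48.767) -> (-20.475,46.292) [heading=225, draw]
  FD 14.2: (-20.475,46.292) -> (-30.516,36.251) [heading=225, draw]
  -- iteration 6/6 --
  FD 2.5: (-30.516,36.251) -> (-32.284,34.484) [heading=225, draw]
  LT 45: heading 225 -> 270
  FD 3.5: (-32.284,34.484) -> (-32.284,30.984) [heading=270, draw]
  FD 14.2: (-32.284,30.984) -> (-32.284,16.784) [heading=270, draw]
]
FD 4.2: (-32.284,16.784) -> (-32.284,12.584) [heading=270, draw]
RT 30: heading 270 -> 240
Final: pos=(-32.284,12.584), heading=240, 21 segment(s) drawn

Segment lengths:
  seg 1: (0,0) -> (14.2,0), length = 14.2
  seg 2: (14.2,0) -> (-0.3,0), length = 14.5
  seg 3: (-0.3,0) -> (2.2,0), length = 2.5
  seg 4: (2.2,0) -> (4.675,2.475), length = 3.5
  seg 5: (4.675,2.475) -> (14.716,12.516), length = 14.2
  seg 6: (14.716,12.516) -> (16.484,14.284), length = 2.5
  seg 7: (16.484,14.284) -> (16.484,17.784), length = 3.5
  seg 8: (16.484,17.784) -> (16.484,31.984), length = 14.2
  seg 9: (16.484,31.984) -> (16.484,34.484), length = 2.5
  seg 10: (16.484,34.484) -> (14.009,36.958), length = 3.5
  seg 11: (14.009,36.958) -> (3.968,46.999), length = 14.2
  seg 12: (3.968,46.999) -> (2.2,48.767), length = 2.5
  seg 13: (2.2,48.767) -> (-1.3,48.767), length = 3.5
  seg 14: (-1.3,48.767) -> (-15.5,48.767), length = 14.2
  seg 15: (-15.5,48.767) -> (-18,48.767), length = 2.5
  seg 16: (-18,48.767) -> (-20.475,46.292), length = 3.5
  seg 17: (-20.475,46.292) -> (-30.516,36.251), length = 14.2
  seg 18: (-30.516,36.251) -> (-32.284,34.484), length = 2.5
  seg 19: (-32.284,34.484) -> (-32.284,30.984), length = 3.5
  seg 20: (-32.284,30.984) -> (-32.284,16.784), length = 14.2
  seg 21: (-32.284,16.784) -> (-32.284,12.584), length = 4.2
Total = 154.1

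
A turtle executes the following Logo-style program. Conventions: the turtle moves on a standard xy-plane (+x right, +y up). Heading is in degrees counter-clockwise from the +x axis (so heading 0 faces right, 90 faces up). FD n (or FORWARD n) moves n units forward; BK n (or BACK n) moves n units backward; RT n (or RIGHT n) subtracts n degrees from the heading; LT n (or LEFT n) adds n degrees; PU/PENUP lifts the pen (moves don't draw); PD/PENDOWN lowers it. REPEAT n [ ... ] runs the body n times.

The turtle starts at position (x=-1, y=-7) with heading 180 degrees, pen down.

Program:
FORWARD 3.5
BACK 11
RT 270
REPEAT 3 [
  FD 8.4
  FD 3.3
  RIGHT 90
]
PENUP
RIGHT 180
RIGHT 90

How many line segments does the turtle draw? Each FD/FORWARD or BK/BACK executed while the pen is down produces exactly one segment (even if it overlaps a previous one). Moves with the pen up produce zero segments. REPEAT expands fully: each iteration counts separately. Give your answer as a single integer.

Executing turtle program step by step:
Start: pos=(-1,-7), heading=180, pen down
FD 3.5: (-1,-7) -> (-4.5,-7) [heading=180, draw]
BK 11: (-4.5,-7) -> (6.5,-7) [heading=180, draw]
RT 270: heading 180 -> 270
REPEAT 3 [
  -- iteration 1/3 --
  FD 8.4: (6.5,-7) -> (6.5,-15.4) [heading=270, draw]
  FD 3.3: (6.5,-15.4) -> (6.5,-18.7) [heading=270, draw]
  RT 90: heading 270 -> 180
  -- iteration 2/3 --
  FD 8.4: (6.5,-18.7) -> (-1.9,-18.7) [heading=180, draw]
  FD 3.3: (-1.9,-18.7) -> (-5.2,-18.7) [heading=180, draw]
  RT 90: heading 180 -> 90
  -- iteration 3/3 --
  FD 8.4: (-5.2,-18.7) -> (-5.2,-10.3) [heading=90, draw]
  FD 3.3: (-5.2,-10.3) -> (-5.2,-7) [heading=90, draw]
  RT 90: heading 90 -> 0
]
PU: pen up
RT 180: heading 0 -> 180
RT 90: heading 180 -> 90
Final: pos=(-5.2,-7), heading=90, 8 segment(s) drawn
Segments drawn: 8

Answer: 8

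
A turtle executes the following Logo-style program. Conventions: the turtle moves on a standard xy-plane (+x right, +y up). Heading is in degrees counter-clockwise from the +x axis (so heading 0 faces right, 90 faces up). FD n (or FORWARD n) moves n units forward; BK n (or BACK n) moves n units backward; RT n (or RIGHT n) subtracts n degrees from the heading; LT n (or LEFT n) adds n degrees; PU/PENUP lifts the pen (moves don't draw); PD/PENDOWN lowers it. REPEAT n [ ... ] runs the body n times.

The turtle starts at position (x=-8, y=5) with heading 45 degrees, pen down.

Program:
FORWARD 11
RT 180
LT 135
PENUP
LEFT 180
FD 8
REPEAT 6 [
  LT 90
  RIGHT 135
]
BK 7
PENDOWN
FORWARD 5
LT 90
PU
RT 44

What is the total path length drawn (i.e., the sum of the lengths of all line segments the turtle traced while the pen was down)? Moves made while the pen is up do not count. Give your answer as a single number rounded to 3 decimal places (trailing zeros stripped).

Answer: 16

Derivation:
Executing turtle program step by step:
Start: pos=(-8,5), heading=45, pen down
FD 11: (-8,5) -> (-0.222,12.778) [heading=45, draw]
RT 180: heading 45 -> 225
LT 135: heading 225 -> 0
PU: pen up
LT 180: heading 0 -> 180
FD 8: (-0.222,12.778) -> (-8.222,12.778) [heading=180, move]
REPEAT 6 [
  -- iteration 1/6 --
  LT 90: heading 180 -> 270
  RT 135: heading 270 -> 135
  -- iteration 2/6 --
  LT 90: heading 135 -> 225
  RT 135: heading 225 -> 90
  -- iteration 3/6 --
  LT 90: heading 90 -> 180
  RT 135: heading 180 -> 45
  -- iteration 4/6 --
  LT 90: heading 45 -> 135
  RT 135: heading 135 -> 0
  -- iteration 5/6 --
  LT 90: heading 0 -> 90
  RT 135: heading 90 -> 315
  -- iteration 6/6 --
  LT 90: heading 315 -> 45
  RT 135: heading 45 -> 270
]
BK 7: (-8.222,12.778) -> (-8.222,19.778) [heading=270, move]
PD: pen down
FD 5: (-8.222,19.778) -> (-8.222,14.778) [heading=270, draw]
LT 90: heading 270 -> 0
PU: pen up
RT 44: heading 0 -> 316
Final: pos=(-8.222,14.778), heading=316, 2 segment(s) drawn

Segment lengths:
  seg 1: (-8,5) -> (-0.222,12.778), length = 11
  seg 2: (-8.222,19.778) -> (-8.222,14.778), length = 5
Total = 16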